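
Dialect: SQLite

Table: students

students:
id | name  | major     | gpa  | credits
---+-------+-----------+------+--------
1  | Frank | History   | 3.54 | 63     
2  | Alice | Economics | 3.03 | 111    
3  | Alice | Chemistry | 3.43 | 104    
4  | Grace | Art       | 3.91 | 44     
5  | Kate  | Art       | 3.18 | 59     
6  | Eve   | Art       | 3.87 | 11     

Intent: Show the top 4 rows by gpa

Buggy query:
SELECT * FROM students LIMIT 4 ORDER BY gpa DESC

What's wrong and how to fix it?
Bug: LIMIT must come after ORDER BY

Fix: Sort with ORDER BY, then apply LIMIT

Corrected query:
SELECT * FROM students ORDER BY gpa DESC LIMIT 4

Result:
id | name  | major     | gpa  | credits
---+-------+-----------+------+--------
4  | Grace | Art       | 3.91 | 44     
6  | Eve   | Art       | 3.87 | 11     
1  | Frank | History   | 3.54 | 63     
3  | Alice | Chemistry | 3.43 | 104    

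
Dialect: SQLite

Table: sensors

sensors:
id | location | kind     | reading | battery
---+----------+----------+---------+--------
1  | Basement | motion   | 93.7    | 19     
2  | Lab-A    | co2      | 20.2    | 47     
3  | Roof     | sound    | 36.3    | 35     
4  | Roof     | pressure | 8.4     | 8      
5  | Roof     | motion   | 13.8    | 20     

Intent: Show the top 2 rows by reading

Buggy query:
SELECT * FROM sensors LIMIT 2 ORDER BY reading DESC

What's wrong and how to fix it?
Bug: ORDER BY cannot follow LIMIT; LIMIT is the final clause

Fix: Sort with ORDER BY, then apply LIMIT

Corrected query:
SELECT * FROM sensors ORDER BY reading DESC LIMIT 2

Result:
id | location | kind   | reading | battery
---+----------+--------+---------+--------
1  | Basement | motion | 93.7    | 19     
3  | Roof     | sound  | 36.3    | 35     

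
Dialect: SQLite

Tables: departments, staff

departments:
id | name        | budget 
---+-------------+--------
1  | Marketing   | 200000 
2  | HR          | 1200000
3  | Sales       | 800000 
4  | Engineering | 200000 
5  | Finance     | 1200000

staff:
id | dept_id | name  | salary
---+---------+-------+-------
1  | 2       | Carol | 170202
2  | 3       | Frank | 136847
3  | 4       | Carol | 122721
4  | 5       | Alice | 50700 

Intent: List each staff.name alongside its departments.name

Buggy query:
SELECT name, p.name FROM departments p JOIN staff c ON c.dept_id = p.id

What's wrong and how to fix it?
Bug: Both tables have a 'name' column; the unqualified reference is ambiguous

Fix: Qualify the column with its table alias (c.name)

Corrected query:
SELECT c.name, p.name FROM departments p JOIN staff c ON c.dept_id = p.id

Result:
name  | name       
------+------------
Carol | HR         
Frank | Sales      
Carol | Engineering
Alice | Finance    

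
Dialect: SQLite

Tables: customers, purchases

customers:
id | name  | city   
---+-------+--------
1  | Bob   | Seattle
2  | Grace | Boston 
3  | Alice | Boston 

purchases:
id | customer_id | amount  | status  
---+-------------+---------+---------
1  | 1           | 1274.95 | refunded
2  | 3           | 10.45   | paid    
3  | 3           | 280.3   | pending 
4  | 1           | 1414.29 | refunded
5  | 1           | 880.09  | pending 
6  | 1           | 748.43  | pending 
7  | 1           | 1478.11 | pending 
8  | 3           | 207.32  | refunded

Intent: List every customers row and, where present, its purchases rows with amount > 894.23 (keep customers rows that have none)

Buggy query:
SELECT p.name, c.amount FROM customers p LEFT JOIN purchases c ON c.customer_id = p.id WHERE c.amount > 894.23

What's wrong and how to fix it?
Bug: Filtering c.amount in WHERE discards the NULL rows produced by LEFT JOIN, turning it into an inner join

Fix: Put 'c.amount > 894.23' in the JOIN's ON clause instead of WHERE

Corrected query:
SELECT p.name, c.amount FROM customers p LEFT JOIN purchases c ON c.customer_id = p.id AND c.amount > 894.23

Result:
name  | amount 
------+--------
Bob   | 1274.95
Bob   | 1414.29
Bob   | 1478.11
Grace | NULL   
Alice | NULL   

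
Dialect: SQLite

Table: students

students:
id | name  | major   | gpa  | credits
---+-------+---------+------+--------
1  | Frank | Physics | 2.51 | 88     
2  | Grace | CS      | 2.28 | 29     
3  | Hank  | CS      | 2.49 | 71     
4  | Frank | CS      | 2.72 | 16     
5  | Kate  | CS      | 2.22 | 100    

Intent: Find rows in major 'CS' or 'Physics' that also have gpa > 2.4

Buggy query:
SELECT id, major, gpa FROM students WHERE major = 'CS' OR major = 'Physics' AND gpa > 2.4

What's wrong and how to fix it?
Bug: Without parentheses, AND is evaluated before OR, so the gpa filter only applies to the 'Physics' branch

Fix: Add parentheses around the OR so the AND applies to both alternatives

Corrected query:
SELECT id, major, gpa FROM students WHERE (major = 'CS' OR major = 'Physics') AND gpa > 2.4

Result:
id | major   | gpa 
---+---------+-----
1  | Physics | 2.51
3  | CS      | 2.49
4  | CS      | 2.72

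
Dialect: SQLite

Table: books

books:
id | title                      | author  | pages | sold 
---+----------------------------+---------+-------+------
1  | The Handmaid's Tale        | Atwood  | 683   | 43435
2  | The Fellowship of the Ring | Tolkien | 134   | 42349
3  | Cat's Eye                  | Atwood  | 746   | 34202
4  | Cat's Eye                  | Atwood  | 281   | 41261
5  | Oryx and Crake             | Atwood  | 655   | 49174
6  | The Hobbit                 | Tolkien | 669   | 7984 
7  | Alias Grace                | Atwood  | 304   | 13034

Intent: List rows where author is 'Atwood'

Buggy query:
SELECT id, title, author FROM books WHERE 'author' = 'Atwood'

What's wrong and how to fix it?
Bug: Single quotes denote string literals in SQL; the column name is being compared as a constant string

Fix: Remove the quotes around the column name (or use double quotes for an identifier)

Corrected query:
SELECT id, title, author FROM books WHERE author = 'Atwood'

Result:
id | title               | author
---+---------------------+-------
1  | The Handmaid's Tale | Atwood
3  | Cat's Eye           | Atwood
4  | Cat's Eye           | Atwood
5  | Oryx and Crake      | Atwood
7  | Alias Grace         | Atwood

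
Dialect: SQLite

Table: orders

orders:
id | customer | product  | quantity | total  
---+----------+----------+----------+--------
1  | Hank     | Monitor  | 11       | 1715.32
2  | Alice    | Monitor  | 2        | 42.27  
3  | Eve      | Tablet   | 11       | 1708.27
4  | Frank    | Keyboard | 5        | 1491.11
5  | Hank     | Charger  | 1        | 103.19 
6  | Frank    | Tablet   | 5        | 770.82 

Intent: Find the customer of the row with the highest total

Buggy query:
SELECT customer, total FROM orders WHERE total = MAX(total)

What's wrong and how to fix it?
Bug: WHERE is evaluated per row; an aggregate over the whole table isn't defined there

Fix: Use a subquery: WHERE total = (SELECT MAX(total) FROM orders)

Corrected query:
SELECT customer, total FROM orders WHERE total = (SELECT MAX(total) FROM orders)

Result:
customer | total  
---------+--------
Hank     | 1715.32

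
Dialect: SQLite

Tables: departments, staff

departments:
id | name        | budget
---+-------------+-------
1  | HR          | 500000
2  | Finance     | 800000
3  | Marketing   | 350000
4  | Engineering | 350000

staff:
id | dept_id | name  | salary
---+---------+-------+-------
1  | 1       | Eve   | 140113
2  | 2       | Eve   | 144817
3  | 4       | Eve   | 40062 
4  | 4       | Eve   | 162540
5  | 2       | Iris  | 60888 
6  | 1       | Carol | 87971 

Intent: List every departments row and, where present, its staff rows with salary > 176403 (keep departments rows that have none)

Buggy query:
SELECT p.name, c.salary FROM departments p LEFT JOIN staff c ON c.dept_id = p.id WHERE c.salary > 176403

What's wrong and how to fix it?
Bug: Filtering c.salary in WHERE discards the NULL rows produced by LEFT JOIN, turning it into an inner join

Fix: Move the right-table condition into the ON clause so unmatched parents are kept

Corrected query:
SELECT p.name, c.salary FROM departments p LEFT JOIN staff c ON c.dept_id = p.id AND c.salary > 176403

Result:
name        | salary
------------+-------
HR          | NULL  
Finance     | NULL  
Marketing   | NULL  
Engineering | NULL  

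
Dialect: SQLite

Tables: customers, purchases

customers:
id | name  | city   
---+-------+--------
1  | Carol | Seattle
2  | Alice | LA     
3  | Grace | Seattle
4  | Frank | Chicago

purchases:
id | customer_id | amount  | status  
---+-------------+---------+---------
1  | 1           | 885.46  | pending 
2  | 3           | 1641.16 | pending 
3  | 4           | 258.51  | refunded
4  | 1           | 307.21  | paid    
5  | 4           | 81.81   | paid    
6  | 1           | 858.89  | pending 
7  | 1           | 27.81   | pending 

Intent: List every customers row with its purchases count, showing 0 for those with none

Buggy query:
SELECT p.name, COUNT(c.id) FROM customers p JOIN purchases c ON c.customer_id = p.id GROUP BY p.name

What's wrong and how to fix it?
Bug: An inner join excludes parents with zero children

Fix: Use LEFT JOIN so parents without children still appear (COUNT(c.id) gives 0)

Corrected query:
SELECT p.name, COUNT(c.id) FROM customers p LEFT JOIN purchases c ON c.customer_id = p.id GROUP BY p.name

Result:
name  | COUNT(c.id)
------+------------
Alice | 0          
Carol | 4          
Frank | 2          
Grace | 1          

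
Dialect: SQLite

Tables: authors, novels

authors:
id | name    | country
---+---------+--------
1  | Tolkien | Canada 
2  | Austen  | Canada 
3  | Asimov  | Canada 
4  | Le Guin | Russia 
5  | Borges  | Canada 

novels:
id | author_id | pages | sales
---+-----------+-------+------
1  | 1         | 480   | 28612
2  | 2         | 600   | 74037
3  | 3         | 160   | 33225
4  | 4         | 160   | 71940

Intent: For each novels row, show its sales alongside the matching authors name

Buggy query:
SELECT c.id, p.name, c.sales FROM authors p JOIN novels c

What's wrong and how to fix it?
Bug: JOIN with no ON clause produces a cartesian product; every novels row pairs with every authors row

Fix: Specify the join condition linking the foreign key to the parent id

Corrected query:
SELECT c.id, p.name, c.sales FROM authors p JOIN novels c ON c.author_id = p.id

Result:
id | name    | sales
---+---------+------
1  | Tolkien | 28612
2  | Austen  | 74037
3  | Asimov  | 33225
4  | Le Guin | 71940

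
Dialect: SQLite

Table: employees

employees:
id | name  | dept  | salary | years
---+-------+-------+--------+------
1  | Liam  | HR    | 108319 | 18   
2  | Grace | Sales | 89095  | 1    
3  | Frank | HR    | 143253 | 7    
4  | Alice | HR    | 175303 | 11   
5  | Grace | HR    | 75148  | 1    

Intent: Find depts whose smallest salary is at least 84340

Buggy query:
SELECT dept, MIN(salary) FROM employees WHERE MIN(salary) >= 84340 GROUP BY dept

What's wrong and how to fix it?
Bug: MIN() in WHERE is a misuse of aggregate

Fix: Use HAVING for the per-group MIN condition

Corrected query:
SELECT dept, MIN(salary) FROM employees GROUP BY dept HAVING MIN(salary) >= 84340

Result:
dept  | MIN(salary)
------+------------
Sales | 89095      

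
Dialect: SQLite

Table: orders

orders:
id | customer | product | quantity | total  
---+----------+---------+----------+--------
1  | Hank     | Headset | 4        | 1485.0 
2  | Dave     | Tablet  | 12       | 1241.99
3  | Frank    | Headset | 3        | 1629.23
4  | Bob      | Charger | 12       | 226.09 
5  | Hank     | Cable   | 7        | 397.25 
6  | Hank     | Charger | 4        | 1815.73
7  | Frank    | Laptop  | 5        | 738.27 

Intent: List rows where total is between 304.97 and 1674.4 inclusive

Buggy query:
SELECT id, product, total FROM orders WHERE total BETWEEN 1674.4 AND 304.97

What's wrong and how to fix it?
Bug: BETWEEN expects the lower bound first; with 1674.4 AND 304.97 the range is empty

Fix: Swap the bounds so the smaller value comes first

Corrected query:
SELECT id, product, total FROM orders WHERE total BETWEEN 304.97 AND 1674.4

Result:
id | product | total  
---+---------+--------
1  | Headset | 1485   
2  | Tablet  | 1241.99
3  | Headset | 1629.23
5  | Cable   | 397.25 
7  | Laptop  | 738.27 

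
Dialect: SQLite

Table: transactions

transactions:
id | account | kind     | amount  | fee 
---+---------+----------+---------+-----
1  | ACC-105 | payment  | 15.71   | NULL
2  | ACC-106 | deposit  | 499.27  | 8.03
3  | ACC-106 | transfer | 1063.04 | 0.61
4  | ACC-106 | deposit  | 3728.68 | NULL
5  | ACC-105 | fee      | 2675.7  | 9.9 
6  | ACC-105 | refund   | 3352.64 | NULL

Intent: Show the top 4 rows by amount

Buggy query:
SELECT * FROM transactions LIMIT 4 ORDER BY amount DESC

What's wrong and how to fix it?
Bug: LIMIT must come after ORDER BY

Fix: Swap the clauses: ORDER BY first, then LIMIT

Corrected query:
SELECT * FROM transactions ORDER BY amount DESC LIMIT 4

Result:
id | account | kind     | amount  | fee 
---+---------+----------+---------+-----
4  | ACC-106 | deposit  | 3728.68 | NULL
6  | ACC-105 | refund   | 3352.64 | NULL
5  | ACC-105 | fee      | 2675.7  | 9.9 
3  | ACC-106 | transfer | 1063.04 | 0.61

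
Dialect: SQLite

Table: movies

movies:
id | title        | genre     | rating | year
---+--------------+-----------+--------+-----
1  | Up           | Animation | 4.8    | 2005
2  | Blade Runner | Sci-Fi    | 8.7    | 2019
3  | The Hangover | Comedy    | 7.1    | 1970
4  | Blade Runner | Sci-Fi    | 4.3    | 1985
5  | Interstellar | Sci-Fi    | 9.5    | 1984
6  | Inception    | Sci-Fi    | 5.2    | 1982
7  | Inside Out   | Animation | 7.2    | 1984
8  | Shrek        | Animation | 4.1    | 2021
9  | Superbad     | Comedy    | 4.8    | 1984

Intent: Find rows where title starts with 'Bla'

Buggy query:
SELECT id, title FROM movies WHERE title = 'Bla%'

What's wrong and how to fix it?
Bug: '=' compares the literal string including the % character; pattern matching needs LIKE

Fix: Use LIKE for wildcard pattern matching

Corrected query:
SELECT id, title FROM movies WHERE title LIKE 'Bla%'

Result:
id | title       
---+-------------
2  | Blade Runner
4  | Blade Runner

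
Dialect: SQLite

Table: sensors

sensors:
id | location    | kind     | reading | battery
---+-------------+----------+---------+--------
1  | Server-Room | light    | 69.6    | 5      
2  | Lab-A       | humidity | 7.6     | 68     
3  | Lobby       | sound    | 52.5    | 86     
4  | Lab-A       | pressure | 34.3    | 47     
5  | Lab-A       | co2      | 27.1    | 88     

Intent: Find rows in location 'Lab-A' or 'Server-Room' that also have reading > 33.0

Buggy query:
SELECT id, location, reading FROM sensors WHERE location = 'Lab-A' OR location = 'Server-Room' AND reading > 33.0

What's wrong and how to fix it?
Bug: AND binds tighter than OR, so this parses as location = 'Lab-A' OR (location = 'Server-Room' AND reading > 33.0)

Fix: Add parentheses around the OR so the AND applies to both alternatives

Corrected query:
SELECT id, location, reading FROM sensors WHERE (location = 'Lab-A' OR location = 'Server-Room') AND reading > 33.0

Result:
id | location    | reading
---+-------------+--------
1  | Server-Room | 69.6   
4  | Lab-A       | 34.3   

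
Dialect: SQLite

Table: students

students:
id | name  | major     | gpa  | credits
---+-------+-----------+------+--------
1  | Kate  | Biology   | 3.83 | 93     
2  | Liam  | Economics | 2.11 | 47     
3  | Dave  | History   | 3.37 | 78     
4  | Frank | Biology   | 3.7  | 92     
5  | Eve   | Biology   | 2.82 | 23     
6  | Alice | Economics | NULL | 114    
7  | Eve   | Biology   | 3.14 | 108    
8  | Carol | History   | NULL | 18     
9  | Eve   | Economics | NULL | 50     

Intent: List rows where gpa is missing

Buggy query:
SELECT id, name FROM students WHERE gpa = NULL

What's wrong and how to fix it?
Bug: Comparing to NULL with '=' never matches; NULL = NULL is unknown, not true

Fix: Use IS NULL to test for NULL

Corrected query:
SELECT id, name FROM students WHERE gpa IS NULL

Result:
id | name 
---+------
6  | Alice
8  | Carol
9  | Eve  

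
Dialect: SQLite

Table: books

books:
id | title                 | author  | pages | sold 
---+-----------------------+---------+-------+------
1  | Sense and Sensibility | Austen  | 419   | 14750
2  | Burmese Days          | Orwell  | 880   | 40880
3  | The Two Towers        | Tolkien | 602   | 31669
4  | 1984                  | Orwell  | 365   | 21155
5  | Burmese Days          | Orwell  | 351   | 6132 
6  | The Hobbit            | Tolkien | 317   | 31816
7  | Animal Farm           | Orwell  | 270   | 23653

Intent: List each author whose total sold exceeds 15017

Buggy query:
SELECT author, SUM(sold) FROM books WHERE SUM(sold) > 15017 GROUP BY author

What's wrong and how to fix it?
Bug: Aggregate functions cannot appear in a WHERE clause

Fix: Use HAVING (which filters groups after aggregation) instead of WHERE

Corrected query:
SELECT author, SUM(sold) FROM books GROUP BY author HAVING SUM(sold) > 15017

Result:
author  | SUM(sold)
--------+----------
Orwell  | 91820    
Tolkien | 63485    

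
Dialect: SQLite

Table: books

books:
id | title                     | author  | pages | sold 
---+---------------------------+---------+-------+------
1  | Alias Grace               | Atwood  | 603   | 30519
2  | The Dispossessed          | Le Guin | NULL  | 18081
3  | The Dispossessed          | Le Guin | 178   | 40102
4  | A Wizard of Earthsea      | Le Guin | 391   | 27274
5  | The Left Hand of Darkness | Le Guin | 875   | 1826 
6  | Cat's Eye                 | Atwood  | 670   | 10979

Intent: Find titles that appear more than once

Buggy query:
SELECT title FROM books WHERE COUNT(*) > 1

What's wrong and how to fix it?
Bug: WHERE can't reference COUNT(*); aggregates are computed after WHERE

Fix: Group first, then use HAVING for the count condition

Corrected query:
SELECT title FROM books GROUP BY title HAVING COUNT(*) > 1

Result:
title           
----------------
The Dispossessed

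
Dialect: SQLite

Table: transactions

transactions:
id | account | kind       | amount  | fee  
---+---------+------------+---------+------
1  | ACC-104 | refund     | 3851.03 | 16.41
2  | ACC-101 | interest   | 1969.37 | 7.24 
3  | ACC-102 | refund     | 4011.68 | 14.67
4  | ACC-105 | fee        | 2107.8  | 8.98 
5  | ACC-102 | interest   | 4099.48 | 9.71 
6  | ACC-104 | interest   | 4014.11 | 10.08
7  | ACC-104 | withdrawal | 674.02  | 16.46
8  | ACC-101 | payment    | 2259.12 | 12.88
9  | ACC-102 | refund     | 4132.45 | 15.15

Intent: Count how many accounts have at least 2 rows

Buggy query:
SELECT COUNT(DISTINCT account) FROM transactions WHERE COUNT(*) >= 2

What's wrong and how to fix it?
Bug: COUNT(*) cannot appear in WHERE; the per-group count doesn't exist yet

Fix: Use a subquery that GROUPs and filters with HAVING, then count its rows

Corrected query:
SELECT COUNT(*) FROM (SELECT account FROM transactions GROUP BY account HAVING COUNT(*) >= 2)

Result:
COUNT(*)
--------
3       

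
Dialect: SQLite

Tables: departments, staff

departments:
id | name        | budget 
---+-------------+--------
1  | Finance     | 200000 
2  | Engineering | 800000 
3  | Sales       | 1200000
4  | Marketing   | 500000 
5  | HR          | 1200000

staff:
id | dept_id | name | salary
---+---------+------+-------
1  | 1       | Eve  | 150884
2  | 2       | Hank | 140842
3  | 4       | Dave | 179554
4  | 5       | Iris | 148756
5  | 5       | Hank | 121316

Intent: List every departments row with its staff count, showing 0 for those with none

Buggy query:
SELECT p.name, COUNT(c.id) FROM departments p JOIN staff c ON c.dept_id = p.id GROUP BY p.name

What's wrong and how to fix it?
Bug: An inner join excludes parents with zero children

Fix: Use LEFT JOIN so parents without children still appear (COUNT(c.id) gives 0)

Corrected query:
SELECT p.name, COUNT(c.id) FROM departments p LEFT JOIN staff c ON c.dept_id = p.id GROUP BY p.name

Result:
name        | COUNT(c.id)
------------+------------
Engineering | 1          
Finance     | 1          
HR          | 2          
Marketing   | 1          
Sales       | 0          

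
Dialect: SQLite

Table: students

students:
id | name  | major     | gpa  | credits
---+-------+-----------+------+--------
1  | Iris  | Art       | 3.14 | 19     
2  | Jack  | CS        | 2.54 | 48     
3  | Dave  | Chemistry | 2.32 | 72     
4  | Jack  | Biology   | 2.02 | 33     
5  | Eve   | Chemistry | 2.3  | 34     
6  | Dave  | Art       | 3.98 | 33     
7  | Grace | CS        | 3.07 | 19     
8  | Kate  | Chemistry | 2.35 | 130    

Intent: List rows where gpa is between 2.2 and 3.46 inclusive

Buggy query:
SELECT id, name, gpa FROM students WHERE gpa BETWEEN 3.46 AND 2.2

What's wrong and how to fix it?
Bug: The bounds are reversed; BETWEEN a AND b requires a <= b to match anything

Fix: Swap the bounds so the smaller value comes first

Corrected query:
SELECT id, name, gpa FROM students WHERE gpa BETWEEN 2.2 AND 3.46

Result:
id | name  | gpa 
---+-------+-----
1  | Iris  | 3.14
2  | Jack  | 2.54
3  | Dave  | 2.32
5  | Eve   | 2.3 
7  | Grace | 3.07
8  | Kate  | 2.35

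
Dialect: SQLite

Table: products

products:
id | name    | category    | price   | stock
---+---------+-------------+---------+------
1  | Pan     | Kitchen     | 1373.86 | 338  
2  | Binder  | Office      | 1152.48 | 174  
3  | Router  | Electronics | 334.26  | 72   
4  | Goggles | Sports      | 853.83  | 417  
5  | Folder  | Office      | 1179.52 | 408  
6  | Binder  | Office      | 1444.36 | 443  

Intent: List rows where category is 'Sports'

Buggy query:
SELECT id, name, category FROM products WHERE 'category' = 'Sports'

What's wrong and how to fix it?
Bug: 'category' in single quotes is a string literal, not the column; the comparison is literal-vs-literal and never true

Fix: Reference the column as category without single quotes

Corrected query:
SELECT id, name, category FROM products WHERE category = 'Sports'

Result:
id | name    | category
---+---------+---------
4  | Goggles | Sports  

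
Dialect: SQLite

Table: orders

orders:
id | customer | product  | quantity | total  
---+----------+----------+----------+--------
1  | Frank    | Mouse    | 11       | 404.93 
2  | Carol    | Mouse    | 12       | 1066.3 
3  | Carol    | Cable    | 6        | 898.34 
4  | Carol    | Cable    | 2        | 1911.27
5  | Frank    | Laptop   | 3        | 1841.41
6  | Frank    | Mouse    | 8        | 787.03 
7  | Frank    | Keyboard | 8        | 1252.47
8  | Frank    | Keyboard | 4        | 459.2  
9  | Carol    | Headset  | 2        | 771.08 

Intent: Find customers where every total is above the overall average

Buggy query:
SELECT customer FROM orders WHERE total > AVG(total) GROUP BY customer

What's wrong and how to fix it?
Bug: WHERE evaluates per row before aggregation, so AVG() is unavailable

Fix: Use a subquery for AVG and a HAVING MIN(...) filter so the condition holds for every row in the group

Corrected query:
SELECT customer FROM orders GROUP BY customer HAVING MIN(total) > (SELECT AVG(total) FROM orders)

Result:
(no rows)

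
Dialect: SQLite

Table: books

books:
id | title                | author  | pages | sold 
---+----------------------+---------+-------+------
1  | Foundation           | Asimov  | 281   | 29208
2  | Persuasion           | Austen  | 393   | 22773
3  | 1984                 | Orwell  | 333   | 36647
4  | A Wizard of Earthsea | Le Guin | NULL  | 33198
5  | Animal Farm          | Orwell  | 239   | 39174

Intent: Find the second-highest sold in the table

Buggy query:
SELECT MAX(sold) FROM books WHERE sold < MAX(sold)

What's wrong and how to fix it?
Bug: MAX(sold) on the right of the comparison is an aggregate-in-WHERE error

Fix: Compute the overall MAX in a subquery, then take MAX of rows below it

Corrected query:
SELECT MAX(sold) FROM books WHERE sold < (SELECT MAX(sold) FROM books)

Result:
MAX(sold)
---------
36647    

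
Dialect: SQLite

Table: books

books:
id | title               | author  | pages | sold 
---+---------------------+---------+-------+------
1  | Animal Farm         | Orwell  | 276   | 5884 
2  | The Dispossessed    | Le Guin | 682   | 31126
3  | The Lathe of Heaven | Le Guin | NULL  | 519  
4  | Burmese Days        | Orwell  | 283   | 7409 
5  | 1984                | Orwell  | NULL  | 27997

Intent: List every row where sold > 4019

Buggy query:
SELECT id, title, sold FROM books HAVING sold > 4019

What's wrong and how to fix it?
Bug: HAVING filters the output of aggregation, but this query has no GROUP BY and no aggregate functions, so SQLite rejects it (HAVING clause on a non-aggregate query); the condition here is per row

Fix: Replace HAVING with WHERE since the condition applies to individual rows

Corrected query:
SELECT id, title, sold FROM books WHERE sold > 4019

Result:
id | title            | sold 
---+------------------+------
1  | Animal Farm      | 5884 
2  | The Dispossessed | 31126
4  | Burmese Days     | 7409 
5  | 1984             | 27997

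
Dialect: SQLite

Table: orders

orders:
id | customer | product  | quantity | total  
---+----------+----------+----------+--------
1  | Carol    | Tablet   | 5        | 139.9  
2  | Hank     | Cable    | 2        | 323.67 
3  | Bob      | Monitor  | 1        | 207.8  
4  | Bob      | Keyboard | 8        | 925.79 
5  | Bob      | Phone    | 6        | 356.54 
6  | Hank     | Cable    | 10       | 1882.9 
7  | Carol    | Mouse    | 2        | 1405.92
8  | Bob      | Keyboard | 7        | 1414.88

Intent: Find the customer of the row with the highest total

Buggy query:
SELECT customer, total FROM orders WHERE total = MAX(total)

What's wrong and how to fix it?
Bug: WHERE is evaluated per row; an aggregate over the whole table isn't defined there

Fix: Wrap MAX in a scalar subquery so WHERE compares against a single value

Corrected query:
SELECT customer, total FROM orders WHERE total = (SELECT MAX(total) FROM orders)

Result:
customer | total 
---------+-------
Hank     | 1882.9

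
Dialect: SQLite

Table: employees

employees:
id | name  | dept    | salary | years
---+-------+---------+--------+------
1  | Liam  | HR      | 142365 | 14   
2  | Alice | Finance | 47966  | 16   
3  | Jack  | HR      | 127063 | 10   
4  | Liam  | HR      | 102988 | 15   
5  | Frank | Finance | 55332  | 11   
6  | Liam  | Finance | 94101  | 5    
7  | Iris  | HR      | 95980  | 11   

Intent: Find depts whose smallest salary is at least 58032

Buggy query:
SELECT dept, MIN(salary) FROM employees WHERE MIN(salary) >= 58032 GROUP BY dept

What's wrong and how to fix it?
Bug: Aggregates like MIN are computed per group after WHERE runs

Fix: Replace WHERE with HAVING after the GROUP BY

Corrected query:
SELECT dept, MIN(salary) FROM employees GROUP BY dept HAVING MIN(salary) >= 58032

Result:
dept | MIN(salary)
-----+------------
HR   | 95980      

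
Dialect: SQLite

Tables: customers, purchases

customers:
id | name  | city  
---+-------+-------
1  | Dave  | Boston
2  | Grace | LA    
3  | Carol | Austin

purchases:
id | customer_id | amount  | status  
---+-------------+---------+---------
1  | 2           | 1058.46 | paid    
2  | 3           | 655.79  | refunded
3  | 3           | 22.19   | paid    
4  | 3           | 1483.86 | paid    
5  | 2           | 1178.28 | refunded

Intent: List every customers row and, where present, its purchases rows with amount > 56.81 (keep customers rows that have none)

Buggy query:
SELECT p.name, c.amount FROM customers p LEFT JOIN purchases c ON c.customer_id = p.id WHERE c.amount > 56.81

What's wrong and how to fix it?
Bug: A WHERE condition on the right-hand table after LEFT JOIN drops unmatched parents

Fix: Put 'c.amount > 56.81' in the JOIN's ON clause instead of WHERE

Corrected query:
SELECT p.name, c.amount FROM customers p LEFT JOIN purchases c ON c.customer_id = p.id AND c.amount > 56.81

Result:
name  | amount 
------+--------
Dave  | NULL   
Grace | 1058.46
Grace | 1178.28
Carol | 655.79 
Carol | 1483.86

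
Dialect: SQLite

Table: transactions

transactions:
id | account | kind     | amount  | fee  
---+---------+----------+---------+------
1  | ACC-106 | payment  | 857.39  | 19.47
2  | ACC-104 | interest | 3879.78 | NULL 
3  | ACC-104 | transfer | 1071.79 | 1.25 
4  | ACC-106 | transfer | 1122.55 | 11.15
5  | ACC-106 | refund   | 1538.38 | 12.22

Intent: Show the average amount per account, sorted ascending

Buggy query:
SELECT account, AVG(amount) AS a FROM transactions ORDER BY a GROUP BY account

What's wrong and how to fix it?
Bug: GROUP BY must precede ORDER BY

Fix: Move ORDER BY to the end, after GROUP BY

Corrected query:
SELECT account, AVG(amount) AS a FROM transactions GROUP BY account ORDER BY a

Result:
account | a          
--------+------------
ACC-106 | 1172.773333
ACC-104 | 2475.785   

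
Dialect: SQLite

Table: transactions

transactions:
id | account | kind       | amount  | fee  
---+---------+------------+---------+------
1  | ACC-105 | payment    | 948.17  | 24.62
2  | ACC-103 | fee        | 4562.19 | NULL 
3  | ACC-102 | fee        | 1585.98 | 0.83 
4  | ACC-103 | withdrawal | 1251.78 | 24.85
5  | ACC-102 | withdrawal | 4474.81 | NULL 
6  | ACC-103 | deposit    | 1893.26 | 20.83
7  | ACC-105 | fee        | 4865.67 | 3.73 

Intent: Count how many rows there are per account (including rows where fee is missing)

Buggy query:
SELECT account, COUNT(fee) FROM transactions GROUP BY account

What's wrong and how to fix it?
Bug: COUNT(fee) skips NULLs, so groups with missing fee are undercounted

Fix: Replace COUNT(fee) with COUNT(*)

Corrected query:
SELECT account, COUNT(*) FROM transactions GROUP BY account

Result:
account | COUNT(*)
--------+---------
ACC-102 | 2       
ACC-103 | 3       
ACC-105 | 2       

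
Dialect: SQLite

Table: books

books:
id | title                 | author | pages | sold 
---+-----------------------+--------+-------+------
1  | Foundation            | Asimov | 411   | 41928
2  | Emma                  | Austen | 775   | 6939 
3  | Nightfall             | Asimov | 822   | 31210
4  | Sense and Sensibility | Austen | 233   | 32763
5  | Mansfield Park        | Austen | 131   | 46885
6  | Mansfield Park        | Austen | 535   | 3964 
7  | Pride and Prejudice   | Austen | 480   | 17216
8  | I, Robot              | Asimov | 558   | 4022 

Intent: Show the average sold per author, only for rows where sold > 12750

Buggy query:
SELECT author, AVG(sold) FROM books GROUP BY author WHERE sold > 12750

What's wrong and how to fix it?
Bug: WHERE cannot follow GROUP BY

Fix: Place WHERE between FROM and GROUP BY

Corrected query:
SELECT author, AVG(sold) FROM books WHERE sold > 12750 GROUP BY author

Result:
author | AVG(sold)
-------+----------
Asimov | 36569    
Austen | 32288    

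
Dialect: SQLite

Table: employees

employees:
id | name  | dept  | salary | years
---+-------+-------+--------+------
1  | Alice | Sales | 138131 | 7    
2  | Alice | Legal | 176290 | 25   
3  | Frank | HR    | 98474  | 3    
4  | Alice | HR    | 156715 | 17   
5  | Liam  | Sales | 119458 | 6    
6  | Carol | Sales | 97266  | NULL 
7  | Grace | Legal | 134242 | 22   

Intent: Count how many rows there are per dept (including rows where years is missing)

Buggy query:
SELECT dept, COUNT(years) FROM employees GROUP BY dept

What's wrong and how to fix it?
Bug: COUNT(column) counts non-NULL values only; rows with NULL years aren't counted

Fix: Replace COUNT(years) with COUNT(*)

Corrected query:
SELECT dept, COUNT(*) FROM employees GROUP BY dept

Result:
dept  | COUNT(*)
------+---------
HR    | 2       
Legal | 2       
Sales | 3       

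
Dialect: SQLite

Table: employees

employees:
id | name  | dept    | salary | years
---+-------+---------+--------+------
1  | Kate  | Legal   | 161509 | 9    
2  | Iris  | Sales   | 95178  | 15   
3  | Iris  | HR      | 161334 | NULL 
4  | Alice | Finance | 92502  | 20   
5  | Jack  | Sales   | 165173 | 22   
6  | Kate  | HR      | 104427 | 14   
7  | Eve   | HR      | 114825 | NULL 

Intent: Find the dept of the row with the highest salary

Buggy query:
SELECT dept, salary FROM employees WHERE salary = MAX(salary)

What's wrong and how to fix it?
Bug: WHERE is evaluated per row; an aggregate over the whole table isn't defined there

Fix: Wrap MAX in a scalar subquery so WHERE compares against a single value

Corrected query:
SELECT dept, salary FROM employees WHERE salary = (SELECT MAX(salary) FROM employees)

Result:
dept  | salary
------+-------
Sales | 165173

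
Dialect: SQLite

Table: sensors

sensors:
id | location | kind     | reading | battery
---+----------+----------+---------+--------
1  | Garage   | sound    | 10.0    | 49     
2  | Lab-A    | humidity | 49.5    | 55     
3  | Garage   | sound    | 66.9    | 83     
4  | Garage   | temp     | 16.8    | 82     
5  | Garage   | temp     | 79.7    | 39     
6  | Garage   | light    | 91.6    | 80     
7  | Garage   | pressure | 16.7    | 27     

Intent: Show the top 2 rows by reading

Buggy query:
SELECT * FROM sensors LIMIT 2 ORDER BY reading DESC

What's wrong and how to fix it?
Bug: ORDER BY cannot follow LIMIT; LIMIT is the final clause

Fix: Sort with ORDER BY, then apply LIMIT

Corrected query:
SELECT * FROM sensors ORDER BY reading DESC LIMIT 2

Result:
id | location | kind  | reading | battery
---+----------+-------+---------+--------
6  | Garage   | light | 91.6    | 80     
5  | Garage   | temp  | 79.7    | 39     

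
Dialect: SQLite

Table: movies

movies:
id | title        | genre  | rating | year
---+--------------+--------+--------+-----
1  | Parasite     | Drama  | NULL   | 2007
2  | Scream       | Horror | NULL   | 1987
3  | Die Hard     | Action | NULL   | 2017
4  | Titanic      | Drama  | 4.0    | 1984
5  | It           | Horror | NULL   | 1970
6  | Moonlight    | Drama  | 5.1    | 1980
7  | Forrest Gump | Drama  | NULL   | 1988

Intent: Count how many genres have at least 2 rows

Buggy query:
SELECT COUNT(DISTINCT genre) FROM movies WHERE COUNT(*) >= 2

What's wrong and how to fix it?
Bug: WHERE filters individual rows, not groups, so a group-level COUNT is invalid there

Fix: Group first with HAVING COUNT(*) >= 2, then COUNT the resulting groups

Corrected query:
SELECT COUNT(*) FROM (SELECT genre FROM movies GROUP BY genre HAVING COUNT(*) >= 2)

Result:
COUNT(*)
--------
2       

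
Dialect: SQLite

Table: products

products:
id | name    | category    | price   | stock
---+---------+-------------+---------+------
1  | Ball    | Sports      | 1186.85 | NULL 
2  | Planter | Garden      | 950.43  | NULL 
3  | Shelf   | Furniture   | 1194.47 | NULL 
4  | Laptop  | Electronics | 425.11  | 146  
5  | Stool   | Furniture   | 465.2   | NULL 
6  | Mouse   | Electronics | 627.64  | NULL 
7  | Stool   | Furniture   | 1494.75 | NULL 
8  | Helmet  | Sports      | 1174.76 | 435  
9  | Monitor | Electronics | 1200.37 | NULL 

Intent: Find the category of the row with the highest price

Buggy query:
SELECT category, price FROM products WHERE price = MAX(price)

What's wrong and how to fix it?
Bug: MAX(price) is an aggregate and cannot be used directly in WHERE

Fix: Wrap MAX in a scalar subquery so WHERE compares against a single value

Corrected query:
SELECT category, price FROM products WHERE price = (SELECT MAX(price) FROM products)

Result:
category  | price  
----------+--------
Furniture | 1494.75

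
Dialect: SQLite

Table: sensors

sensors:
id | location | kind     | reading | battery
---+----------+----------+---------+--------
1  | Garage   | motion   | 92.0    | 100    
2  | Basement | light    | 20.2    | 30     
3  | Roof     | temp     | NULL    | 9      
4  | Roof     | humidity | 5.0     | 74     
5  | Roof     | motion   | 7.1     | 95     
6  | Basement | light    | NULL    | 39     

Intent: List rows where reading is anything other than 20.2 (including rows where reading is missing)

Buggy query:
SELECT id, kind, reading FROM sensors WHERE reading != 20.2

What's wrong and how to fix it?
Bug: 'reading != 20.2' is unknown when reading is NULL, so NULL rows are silently excluded

Fix: Handle NULL separately with IS NULL alongside the inequality

Corrected query:
SELECT id, kind, reading FROM sensors WHERE reading != 20.2 OR reading IS NULL

Result:
id | kind     | reading
---+----------+--------
1  | motion   | 92     
3  | temp     | NULL   
4  | humidity | 5      
5  | motion   | 7.1    
6  | light    | NULL   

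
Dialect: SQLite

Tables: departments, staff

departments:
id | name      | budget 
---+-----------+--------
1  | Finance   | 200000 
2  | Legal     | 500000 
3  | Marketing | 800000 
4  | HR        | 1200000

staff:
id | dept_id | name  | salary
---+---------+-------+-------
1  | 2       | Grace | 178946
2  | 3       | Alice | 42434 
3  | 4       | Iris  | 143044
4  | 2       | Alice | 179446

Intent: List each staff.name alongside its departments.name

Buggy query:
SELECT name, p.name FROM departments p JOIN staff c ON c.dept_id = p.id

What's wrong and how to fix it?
Bug: 'name' exists in both joined tables, so the database can't tell which one is meant

Fix: Qualify the column with its table alias (c.name)

Corrected query:
SELECT c.name, p.name FROM departments p JOIN staff c ON c.dept_id = p.id

Result:
name  | name     
------+----------
Grace | Legal    
Alice | Marketing
Iris  | HR       
Alice | Legal    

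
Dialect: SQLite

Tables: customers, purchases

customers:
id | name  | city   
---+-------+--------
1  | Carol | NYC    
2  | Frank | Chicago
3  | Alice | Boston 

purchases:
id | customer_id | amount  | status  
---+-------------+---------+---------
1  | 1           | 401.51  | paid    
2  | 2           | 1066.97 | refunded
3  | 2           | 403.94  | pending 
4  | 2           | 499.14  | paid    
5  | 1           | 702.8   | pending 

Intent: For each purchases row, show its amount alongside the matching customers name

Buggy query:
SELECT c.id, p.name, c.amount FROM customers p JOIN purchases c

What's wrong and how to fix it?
Bug: JOIN with no ON clause produces a cartesian product; every purchases row pairs with every customers row

Fix: Add ON c.customer_id = p.id to the JOIN

Corrected query:
SELECT c.id, p.name, c.amount FROM customers p JOIN purchases c ON c.customer_id = p.id

Result:
id | name  | amount 
---+-------+--------
1  | Carol | 401.51 
2  | Frank | 1066.97
3  | Frank | 403.94 
4  | Frank | 499.14 
5  | Carol | 702.8  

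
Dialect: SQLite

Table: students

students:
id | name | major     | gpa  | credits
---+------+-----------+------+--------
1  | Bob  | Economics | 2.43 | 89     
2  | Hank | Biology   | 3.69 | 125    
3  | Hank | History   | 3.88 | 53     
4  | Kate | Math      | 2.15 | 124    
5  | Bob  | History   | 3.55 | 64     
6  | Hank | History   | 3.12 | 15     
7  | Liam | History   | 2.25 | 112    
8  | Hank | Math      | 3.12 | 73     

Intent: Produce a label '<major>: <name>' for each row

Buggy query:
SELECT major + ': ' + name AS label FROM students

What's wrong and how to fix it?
Bug: '+' is numeric addition; on text columns SQLite converts them to 0 instead of concatenating

Fix: Use the || operator for string concatenation

Corrected query:
SELECT major || ': ' || name AS label FROM students

Result:
label         
--------------
Economics: Bob
Biology: Hank 
History: Hank 
Math: Kate    
History: Bob  
History: Hank 
History: Liam 
Math: Hank    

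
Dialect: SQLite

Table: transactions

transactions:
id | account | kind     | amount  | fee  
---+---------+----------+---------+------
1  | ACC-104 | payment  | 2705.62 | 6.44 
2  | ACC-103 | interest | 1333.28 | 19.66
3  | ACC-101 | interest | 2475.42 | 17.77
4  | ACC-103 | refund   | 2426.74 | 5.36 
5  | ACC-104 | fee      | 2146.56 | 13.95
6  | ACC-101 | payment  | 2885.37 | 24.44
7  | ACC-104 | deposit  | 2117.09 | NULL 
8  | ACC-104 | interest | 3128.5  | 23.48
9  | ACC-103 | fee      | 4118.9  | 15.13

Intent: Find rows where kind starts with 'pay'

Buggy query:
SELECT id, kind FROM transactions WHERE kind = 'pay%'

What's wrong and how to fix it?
Bug: Wildcards only work with LIKE; '=' treats '%' as a literal character

Fix: Replace '=' with LIKE so 'pay%' is treated as a pattern

Corrected query:
SELECT id, kind FROM transactions WHERE kind LIKE 'pay%'

Result:
id | kind   
---+--------
1  | payment
6  | payment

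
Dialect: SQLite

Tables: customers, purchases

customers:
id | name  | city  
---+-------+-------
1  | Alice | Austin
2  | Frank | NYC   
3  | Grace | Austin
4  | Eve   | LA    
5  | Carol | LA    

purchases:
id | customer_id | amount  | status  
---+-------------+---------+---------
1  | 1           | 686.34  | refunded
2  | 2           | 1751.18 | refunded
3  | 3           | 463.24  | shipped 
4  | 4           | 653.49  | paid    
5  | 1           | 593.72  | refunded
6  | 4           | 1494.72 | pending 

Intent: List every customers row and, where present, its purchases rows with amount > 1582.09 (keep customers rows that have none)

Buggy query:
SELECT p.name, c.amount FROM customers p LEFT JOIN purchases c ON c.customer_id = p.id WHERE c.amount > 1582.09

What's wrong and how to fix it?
Bug: A WHERE condition on the right-hand table after LEFT JOIN drops unmatched parents

Fix: Put 'c.amount > 1582.09' in the JOIN's ON clause instead of WHERE

Corrected query:
SELECT p.name, c.amount FROM customers p LEFT JOIN purchases c ON c.customer_id = p.id AND c.amount > 1582.09

Result:
name  | amount 
------+--------
Alice | NULL   
Frank | 1751.18
Grace | NULL   
Eve   | NULL   
Carol | NULL   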